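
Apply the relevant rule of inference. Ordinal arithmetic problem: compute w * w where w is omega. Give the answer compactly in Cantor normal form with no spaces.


Compute w * w.
Ordinal * is associative and left-distributive over +, but NOT commutative; for finite n>1, n*w = w but w*n stays w*n.
w * w = w^2 by definition.
Result = w^2

w^2


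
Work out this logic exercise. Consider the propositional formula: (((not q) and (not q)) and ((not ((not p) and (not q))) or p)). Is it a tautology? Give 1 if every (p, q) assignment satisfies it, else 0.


Check all 4 assignments:
p=0, q=0: 0
p=0, q=1: 0
p=1, q=0: 1
p=1, q=1: 0
Satisfying count = 1/4.
Tautology iff count = 4: no.

0


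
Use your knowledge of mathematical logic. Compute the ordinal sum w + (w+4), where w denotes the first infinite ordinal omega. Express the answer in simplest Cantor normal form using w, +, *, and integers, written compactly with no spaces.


Compute w + (w+4).
Ordinal + is associative but NOT commutative; for finite n>0, n + w = w but w + n stays w+n.
w + (w+4) = (w+w) + 4 = w*2+4.
Result = w*2+4

w*2+4


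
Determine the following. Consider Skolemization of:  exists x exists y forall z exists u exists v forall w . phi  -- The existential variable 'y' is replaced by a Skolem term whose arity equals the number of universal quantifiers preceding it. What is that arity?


Quantifier prefix: exists x exists y forall z exists u exists v forall w
'y' is existentially quantified at position 2.
No universal quantifiers precede it.
Skolem function arity = 0 (a Skolem constant)

0


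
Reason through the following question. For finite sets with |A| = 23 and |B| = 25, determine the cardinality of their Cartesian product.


The Cartesian product A x B contains all ordered pairs (a, b).
|A x B| = |A| * |B| = 23 * 25 = 575

575


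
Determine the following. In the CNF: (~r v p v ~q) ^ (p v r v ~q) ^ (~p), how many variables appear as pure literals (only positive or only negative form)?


Check each variable for pure literal status:
p: mixed (not pure)
q: pure negative
r: mixed (not pure)
Pure literal count = 1

1


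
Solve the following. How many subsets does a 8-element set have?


The power set of a set with n elements has 2^n elements.
|P(S)| = 2^8 = 256

256


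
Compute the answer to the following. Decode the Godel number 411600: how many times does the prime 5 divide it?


Factorize 411600 by dividing by 5 repeatedly.
Division steps: 5 divides 411600 exactly 2 time(s).
Exponent of 5 = 2

2


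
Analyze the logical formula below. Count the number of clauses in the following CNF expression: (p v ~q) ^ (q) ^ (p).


A CNF formula is a conjunction of clauses.
Clauses are separated by ^.
Counting the conjuncts: 3 clauses.

3


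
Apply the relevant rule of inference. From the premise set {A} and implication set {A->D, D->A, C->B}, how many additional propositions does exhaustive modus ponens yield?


Initial facts: {A}
Apply modus ponens to closure:
  A and A->D  =>  D
Final known: {A, D}
New propositions: {D}
Count = 1

1


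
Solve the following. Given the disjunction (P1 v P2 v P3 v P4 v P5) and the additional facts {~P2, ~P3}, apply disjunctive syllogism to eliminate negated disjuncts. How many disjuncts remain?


Original disjuncts (5): P1, P2, P3, P4, P5
Negated (eliminate): ~P2, ~P3
Remaining disjuncts: P1, P4, P5
Count = 5 - 2 = 3

3


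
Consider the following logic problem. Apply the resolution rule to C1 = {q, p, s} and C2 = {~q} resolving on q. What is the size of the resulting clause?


Remove q from C1 and ~q from C2.
C1 remainder: {p, s}
C2 remainder: {}
Union (resolvent): {p, s}
Resolvent has 2 literal(s).

2


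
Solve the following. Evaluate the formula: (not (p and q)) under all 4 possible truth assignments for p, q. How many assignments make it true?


Check all 4 assignments:
p=0, q=0: 1
p=0, q=1: 1
p=1, q=0: 1
p=1, q=1: 0
Count of True = 3

3


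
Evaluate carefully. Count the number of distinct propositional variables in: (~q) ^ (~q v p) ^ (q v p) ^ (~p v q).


Identify each variable that appears in the formula.
Variables found: p, q
Count = 2

2


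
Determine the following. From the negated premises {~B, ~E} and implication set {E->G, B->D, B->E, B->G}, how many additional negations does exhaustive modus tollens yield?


Initial negated facts: {~B, ~E}
Apply modus tollens to closure:
  (no implication fires)
Final negated: {~B, ~E}
New negations: {(none)}
Count = 0

0


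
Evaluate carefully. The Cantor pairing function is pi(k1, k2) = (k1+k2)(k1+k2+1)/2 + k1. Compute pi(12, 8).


k1 + k2 = 20
(k1+k2)(k1+k2+1)/2 = 20 * 21 / 2 = 210
pi = 210 + 12 = 222

222


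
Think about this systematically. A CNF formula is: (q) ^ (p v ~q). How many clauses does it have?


A CNF formula is a conjunction of clauses.
Clauses are separated by ^.
Counting the conjuncts: 2 clauses.

2


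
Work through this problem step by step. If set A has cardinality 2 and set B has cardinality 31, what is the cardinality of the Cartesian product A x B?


The Cartesian product A x B contains all ordered pairs (a, b).
|A x B| = |A| * |B| = 2 * 31 = 62

62


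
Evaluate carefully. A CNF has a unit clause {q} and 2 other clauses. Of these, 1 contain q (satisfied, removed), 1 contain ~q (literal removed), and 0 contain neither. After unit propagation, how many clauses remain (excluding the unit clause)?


Satisfied (removed): 1
Shortened (remain): 1
Unchanged (remain): 0
Remaining = 1 + 0 = 1

1


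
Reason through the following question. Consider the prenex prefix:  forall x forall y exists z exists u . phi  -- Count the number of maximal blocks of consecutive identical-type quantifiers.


Quantifier-type sequence: A A E E  (A=forall, E=exists)
Group into maximal same-type runs:
  Ax2 | Ex2
Number of blocks = 2

2


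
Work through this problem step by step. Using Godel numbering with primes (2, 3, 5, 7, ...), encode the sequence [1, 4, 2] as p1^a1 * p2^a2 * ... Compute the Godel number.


Encode each element as an exponent of the corresponding prime:
  2^1 = 2
  3^4 = 81
  5^2 = 25
Product = 2 * 81 * 25 = 4050

4050


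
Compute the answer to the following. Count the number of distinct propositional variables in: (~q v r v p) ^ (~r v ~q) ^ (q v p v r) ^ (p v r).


Identify each variable that appears in the formula.
Variables found: p, q, r
Count = 3

3


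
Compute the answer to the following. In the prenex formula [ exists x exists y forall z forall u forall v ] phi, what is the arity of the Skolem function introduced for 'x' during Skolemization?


Quantifier prefix: exists x exists y forall z forall u forall v
'x' is existentially quantified at position 1.
No universal quantifiers precede it.
Skolem function arity = 0 (a Skolem constant)

0


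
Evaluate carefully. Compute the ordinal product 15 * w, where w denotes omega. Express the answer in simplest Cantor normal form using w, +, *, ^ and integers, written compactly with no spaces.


Compute 15 * w.
Ordinal * is associative and left-distributive over +, but NOT commutative; for finite n>1, n*w = w but w*n stays w*n.
For finite n>0, n * w = sup{n*k : k<w} = w. So 15 * w = w.
Result = w

w


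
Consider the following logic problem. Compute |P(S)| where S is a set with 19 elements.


The power set of a set with n elements has 2^n elements.
|P(S)| = 2^19 = 524288

524288


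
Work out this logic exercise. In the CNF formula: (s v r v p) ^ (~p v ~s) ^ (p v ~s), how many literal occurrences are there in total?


Counting literals in each clause:
Clause 1: 3 literal(s)
Clause 2: 2 literal(s)
Clause 3: 2 literal(s)
Total = 7

7


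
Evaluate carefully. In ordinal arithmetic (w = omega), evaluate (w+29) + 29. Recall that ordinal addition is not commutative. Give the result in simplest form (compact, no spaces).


Compute (w+29) + 29.
Ordinal + is associative but NOT commutative; for finite n>0, n + w = w but w + n stays w+n.
By associativity: (w+29) + 29 = w + (29+29) = w+58.
Result = w+58

w+58


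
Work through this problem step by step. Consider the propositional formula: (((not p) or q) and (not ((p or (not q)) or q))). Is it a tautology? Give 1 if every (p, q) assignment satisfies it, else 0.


Check all 4 assignments:
p=0, q=0: 0
p=0, q=1: 0
p=1, q=0: 0
p=1, q=1: 0
Satisfying count = 0/4.
Tautology iff count = 4: no.

0


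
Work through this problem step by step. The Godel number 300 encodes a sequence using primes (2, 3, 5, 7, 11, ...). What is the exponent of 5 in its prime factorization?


Factorize 300 by dividing by 5 repeatedly.
Division steps: 5 divides 300 exactly 2 time(s).
Exponent of 5 = 2

2


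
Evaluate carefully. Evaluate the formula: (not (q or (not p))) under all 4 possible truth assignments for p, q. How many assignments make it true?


Check all 4 assignments:
p=0, q=0: 0
p=0, q=1: 0
p=1, q=0: 1
p=1, q=1: 0
Count of True = 1

1


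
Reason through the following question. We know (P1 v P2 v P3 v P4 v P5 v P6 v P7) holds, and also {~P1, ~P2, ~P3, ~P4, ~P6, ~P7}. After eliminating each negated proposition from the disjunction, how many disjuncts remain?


Original disjuncts (7): P1, P2, P3, P4, P5, P6, P7
Negated (eliminate): ~P1, ~P2, ~P3, ~P4, ~P6, ~P7
Remaining disjuncts: P5
Count = 7 - 6 = 1

1


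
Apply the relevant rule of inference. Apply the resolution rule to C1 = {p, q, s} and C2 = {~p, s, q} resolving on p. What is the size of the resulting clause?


Remove p from C1 and ~p from C2.
C1 remainder: {q, s}
C2 remainder: {s, q}
Union (resolvent): {q, s}
Resolvent has 2 literal(s).

2


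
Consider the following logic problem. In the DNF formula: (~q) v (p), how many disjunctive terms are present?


A DNF formula is a disjunction of terms (conjunctions).
Terms are separated by v.
Counting the disjuncts: 2 terms.

2


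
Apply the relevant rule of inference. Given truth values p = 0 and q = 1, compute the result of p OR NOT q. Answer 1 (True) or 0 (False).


p = 0, q = 1
Operation: p OR NOT q
Evaluate: 0 OR NOT 1 = 0

0


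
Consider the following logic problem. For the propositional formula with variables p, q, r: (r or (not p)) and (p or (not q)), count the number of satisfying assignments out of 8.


Evaluate all 8 assignments for p, q, r:
p=0, q=0, r=0: 1
p=0, q=0, r=1: 1
p=0, q=1, r=0: 0
p=0, q=1, r=1: 0
p=1, q=0, r=0: 0
p=1, q=0, r=1: 1
p=1, q=1, r=0: 0
p=1, q=1, r=1: 1
Satisfying count = 4

4


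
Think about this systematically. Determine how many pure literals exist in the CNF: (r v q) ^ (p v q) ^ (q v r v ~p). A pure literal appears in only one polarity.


Check each variable for pure literal status:
p: mixed (not pure)
q: pure positive
r: pure positive
Pure literal count = 2

2


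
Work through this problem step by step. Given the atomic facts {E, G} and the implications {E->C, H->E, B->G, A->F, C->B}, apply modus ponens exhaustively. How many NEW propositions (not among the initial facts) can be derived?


Initial facts: {E, G}
Apply modus ponens to closure:
  E and E->C  =>  C
  C and C->B  =>  B
Final known: {B, C, E, G}
New propositions: {B, C}
Count = 2

2


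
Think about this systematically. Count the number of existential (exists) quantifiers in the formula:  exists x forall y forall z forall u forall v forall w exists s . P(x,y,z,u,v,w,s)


Quantifier prefix: exists x forall y forall z forall u forall v forall w exists s
Mark each quantifier type:
  E U U U U U E
Universal count = 5, Existential count = 2
Asked for existential (exists) quantifiers: 2

2


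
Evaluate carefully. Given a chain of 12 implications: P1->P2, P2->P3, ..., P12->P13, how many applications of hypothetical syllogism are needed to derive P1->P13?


With 12 implications in a chain connecting 13 propositions:
P1->P2, P2->P3, ..., P12->P13
Steps needed = (number of implications) - 1 = 12 - 1 = 11

11


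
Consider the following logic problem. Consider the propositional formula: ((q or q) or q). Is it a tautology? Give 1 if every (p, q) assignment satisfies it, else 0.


Check all 4 assignments:
p=0, q=0: 0
p=0, q=1: 1
p=1, q=0: 0
p=1, q=1: 1
Satisfying count = 2/4.
Tautology iff count = 4: no.

0


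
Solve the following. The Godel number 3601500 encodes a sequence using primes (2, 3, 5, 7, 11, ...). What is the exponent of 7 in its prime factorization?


Factorize 3601500 by dividing by 7 repeatedly.
Division steps: 7 divides 3601500 exactly 4 time(s).
Exponent of 7 = 4

4


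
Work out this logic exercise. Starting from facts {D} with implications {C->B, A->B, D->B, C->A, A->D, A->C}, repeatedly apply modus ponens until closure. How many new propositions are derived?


Initial facts: {D}
Apply modus ponens to closure:
  D and D->B  =>  B
Final known: {B, D}
New propositions: {B}
Count = 1

1


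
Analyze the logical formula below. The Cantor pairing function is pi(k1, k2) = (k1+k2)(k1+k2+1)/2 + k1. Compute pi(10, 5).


k1 + k2 = 15
(k1+k2)(k1+k2+1)/2 = 15 * 16 / 2 = 120
pi = 120 + 10 = 130

130


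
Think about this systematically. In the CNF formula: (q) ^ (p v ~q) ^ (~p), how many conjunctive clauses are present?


A CNF formula is a conjunction of clauses.
Clauses are separated by ^.
Counting the conjuncts: 3 clauses.

3


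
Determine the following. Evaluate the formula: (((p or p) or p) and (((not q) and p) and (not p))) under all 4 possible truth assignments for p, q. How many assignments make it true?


Check all 4 assignments:
p=0, q=0: 0
p=0, q=1: 0
p=1, q=0: 0
p=1, q=1: 0
Count of True = 0

0


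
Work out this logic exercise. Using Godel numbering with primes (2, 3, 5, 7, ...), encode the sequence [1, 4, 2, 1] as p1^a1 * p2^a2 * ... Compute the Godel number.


Encode each element as an exponent of the corresponding prime:
  2^1 = 2
  3^4 = 81
  5^2 = 25
  7^1 = 7
Product = 2 * 81 * 25 * 7 = 28350

28350


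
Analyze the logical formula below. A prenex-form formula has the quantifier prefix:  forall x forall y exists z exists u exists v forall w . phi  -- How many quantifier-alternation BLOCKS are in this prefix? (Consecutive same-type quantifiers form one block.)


Quantifier-type sequence: A A E E E A  (A=forall, E=exists)
Group into maximal same-type runs:
  Ax2 | Ex3 | Ax1
Number of blocks = 3

3


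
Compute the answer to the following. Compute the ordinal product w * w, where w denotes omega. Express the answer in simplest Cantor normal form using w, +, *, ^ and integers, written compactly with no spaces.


Compute w * w.
Ordinal * is associative and left-distributive over +, but NOT commutative; for finite n>1, n*w = w but w*n stays w*n.
w * w = w^2 by definition.
Result = w^2

w^2


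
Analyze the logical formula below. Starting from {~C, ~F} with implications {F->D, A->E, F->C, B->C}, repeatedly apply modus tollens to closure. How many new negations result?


Initial negated facts: {~C, ~F}
Apply modus tollens to closure:
  ~C and B->C  =>  ~B
Final negated: {~B, ~C, ~F}
New negations: {~B}
Count = 1

1


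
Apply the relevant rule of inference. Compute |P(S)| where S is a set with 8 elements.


The power set of a set with n elements has 2^n elements.
|P(S)| = 2^8 = 256

256


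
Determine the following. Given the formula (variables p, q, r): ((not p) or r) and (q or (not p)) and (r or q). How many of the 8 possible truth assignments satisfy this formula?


Evaluate all 8 assignments for p, q, r:
p=0, q=0, r=0: 0
p=0, q=0, r=1: 1
p=0, q=1, r=0: 1
p=0, q=1, r=1: 1
p=1, q=0, r=0: 0
p=1, q=0, r=1: 0
p=1, q=1, r=0: 0
p=1, q=1, r=1: 1
Satisfying count = 4

4


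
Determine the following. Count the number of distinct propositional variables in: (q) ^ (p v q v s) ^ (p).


Identify each variable that appears in the formula.
Variables found: p, q, s
Count = 3

3


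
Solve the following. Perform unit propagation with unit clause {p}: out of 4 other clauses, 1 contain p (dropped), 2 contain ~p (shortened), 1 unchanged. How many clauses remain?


Satisfied (removed): 1
Shortened (remain): 2
Unchanged (remain): 1
Remaining = 2 + 1 = 3

3


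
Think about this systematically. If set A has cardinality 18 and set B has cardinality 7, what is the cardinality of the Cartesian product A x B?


The Cartesian product A x B contains all ordered pairs (a, b).
|A x B| = |A| * |B| = 18 * 7 = 126

126


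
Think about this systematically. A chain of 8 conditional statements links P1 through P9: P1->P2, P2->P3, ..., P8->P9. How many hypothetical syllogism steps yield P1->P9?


With 8 implications in a chain connecting 9 propositions:
P1->P2, P2->P3, ..., P8->P9
Steps needed = (number of implications) - 1 = 8 - 1 = 7

7


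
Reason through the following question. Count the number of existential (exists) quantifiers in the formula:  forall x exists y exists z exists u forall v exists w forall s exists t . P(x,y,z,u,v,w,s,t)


Quantifier prefix: forall x exists y exists z exists u forall v exists w forall s exists t
Mark each quantifier type:
  U E E E U E U E
Universal count = 3, Existential count = 5
Asked for existential (exists) quantifiers: 5

5


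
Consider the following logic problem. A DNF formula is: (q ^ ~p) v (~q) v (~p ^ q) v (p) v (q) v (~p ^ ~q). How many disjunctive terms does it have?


A DNF formula is a disjunction of terms (conjunctions).
Terms are separated by v.
Counting the disjuncts: 6 terms.

6


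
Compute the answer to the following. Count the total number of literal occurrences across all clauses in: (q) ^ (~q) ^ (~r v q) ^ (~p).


Counting literals in each clause:
Clause 1: 1 literal(s)
Clause 2: 1 literal(s)
Clause 3: 2 literal(s)
Clause 4: 1 literal(s)
Total = 5

5


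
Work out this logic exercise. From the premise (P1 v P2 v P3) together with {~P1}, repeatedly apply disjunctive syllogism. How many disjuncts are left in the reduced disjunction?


Original disjuncts (3): P1, P2, P3
Negated (eliminate): ~P1
Remaining disjuncts: P2, P3
Count = 3 - 1 = 2

2


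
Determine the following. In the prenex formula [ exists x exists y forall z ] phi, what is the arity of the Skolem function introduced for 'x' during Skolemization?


Quantifier prefix: exists x exists y forall z
'x' is existentially quantified at position 1.
No universal quantifiers precede it.
Skolem function arity = 0 (a Skolem constant)

0


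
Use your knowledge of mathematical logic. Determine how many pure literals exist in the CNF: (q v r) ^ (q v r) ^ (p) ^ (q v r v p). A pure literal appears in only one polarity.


Check each variable for pure literal status:
p: pure positive
q: pure positive
r: pure positive
Pure literal count = 3

3


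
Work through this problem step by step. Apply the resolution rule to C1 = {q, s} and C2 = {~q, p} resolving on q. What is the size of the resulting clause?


Remove q from C1 and ~q from C2.
C1 remainder: {s}
C2 remainder: {p}
Union (resolvent): {p, s}
Resolvent has 2 literal(s).

2


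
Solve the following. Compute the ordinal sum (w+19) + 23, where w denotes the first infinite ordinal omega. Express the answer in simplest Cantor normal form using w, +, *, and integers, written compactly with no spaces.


Compute (w+19) + 23.
Ordinal + is associative but NOT commutative; for finite n>0, n + w = w but w + n stays w+n.
By associativity: (w+19) + 23 = w + (19+23) = w+42.
Result = w+42

w+42


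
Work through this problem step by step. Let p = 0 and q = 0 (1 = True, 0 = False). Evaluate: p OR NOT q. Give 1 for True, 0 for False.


p = 0, q = 0
Operation: p OR NOT q
Evaluate: 0 OR NOT 0 = 1

1


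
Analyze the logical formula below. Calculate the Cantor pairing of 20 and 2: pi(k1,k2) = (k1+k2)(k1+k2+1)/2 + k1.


k1 + k2 = 22
(k1+k2)(k1+k2+1)/2 = 22 * 23 / 2 = 253
pi = 253 + 20 = 273

273


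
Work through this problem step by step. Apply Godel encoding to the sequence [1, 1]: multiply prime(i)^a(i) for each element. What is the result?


Encode each element as an exponent of the corresponding prime:
  2^1 = 2
  3^1 = 3
Product = 2 * 3 = 6

6


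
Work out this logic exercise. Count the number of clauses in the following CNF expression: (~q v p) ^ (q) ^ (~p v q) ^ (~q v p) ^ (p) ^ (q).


A CNF formula is a conjunction of clauses.
Clauses are separated by ^.
Counting the conjuncts: 6 clauses.

6


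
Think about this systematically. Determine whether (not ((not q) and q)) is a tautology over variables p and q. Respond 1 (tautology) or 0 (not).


Check all 4 assignments:
p=0, q=0: 1
p=0, q=1: 1
p=1, q=0: 1
p=1, q=1: 1
Satisfying count = 4/4.
Tautology iff count = 4: yes.

1


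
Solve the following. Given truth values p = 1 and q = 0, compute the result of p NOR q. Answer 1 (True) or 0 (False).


p = 1, q = 0
Operation: p NOR q
Evaluate: 1 NOR 0 = 0

0


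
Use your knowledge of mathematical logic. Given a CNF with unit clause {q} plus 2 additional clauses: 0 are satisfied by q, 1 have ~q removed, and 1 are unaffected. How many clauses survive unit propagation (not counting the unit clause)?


Satisfied (removed): 0
Shortened (remain): 1
Unchanged (remain): 1
Remaining = 1 + 1 = 2

2


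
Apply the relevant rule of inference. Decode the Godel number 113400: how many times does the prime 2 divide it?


Factorize 113400 by dividing by 2 repeatedly.
Division steps: 2 divides 113400 exactly 3 time(s).
Exponent of 2 = 3

3


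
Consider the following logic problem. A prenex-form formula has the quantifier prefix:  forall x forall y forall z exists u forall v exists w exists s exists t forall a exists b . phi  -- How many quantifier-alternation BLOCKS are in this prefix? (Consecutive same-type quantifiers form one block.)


Quantifier-type sequence: A A A E A E E E A E  (A=forall, E=exists)
Group into maximal same-type runs:
  Ax3 | Ex1 | Ax1 | Ex3 | Ax1 | Ex1
Number of blocks = 6

6


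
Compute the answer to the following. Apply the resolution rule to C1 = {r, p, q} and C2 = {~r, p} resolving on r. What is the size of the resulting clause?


Remove r from C1 and ~r from C2.
C1 remainder: {p, q}
C2 remainder: {p}
Union (resolvent): {p, q}
Resolvent has 2 literal(s).

2


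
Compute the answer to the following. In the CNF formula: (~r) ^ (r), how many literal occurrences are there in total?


Counting literals in each clause:
Clause 1: 1 literal(s)
Clause 2: 1 literal(s)
Total = 2

2


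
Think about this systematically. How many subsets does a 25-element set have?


The power set of a set with n elements has 2^n elements.
|P(S)| = 2^25 = 33554432

33554432


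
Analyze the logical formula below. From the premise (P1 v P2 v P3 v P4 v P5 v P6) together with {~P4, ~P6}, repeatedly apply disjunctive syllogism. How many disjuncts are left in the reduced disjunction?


Original disjuncts (6): P1, P2, P3, P4, P5, P6
Negated (eliminate): ~P4, ~P6
Remaining disjuncts: P1, P2, P3, P5
Count = 6 - 2 = 4

4


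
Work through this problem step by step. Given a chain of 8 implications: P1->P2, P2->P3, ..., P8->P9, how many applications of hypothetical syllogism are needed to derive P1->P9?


With 8 implications in a chain connecting 9 propositions:
P1->P2, P2->P3, ..., P8->P9
Steps needed = (number of implications) - 1 = 8 - 1 = 7

7


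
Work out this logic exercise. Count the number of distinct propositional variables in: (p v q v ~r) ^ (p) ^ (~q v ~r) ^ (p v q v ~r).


Identify each variable that appears in the formula.
Variables found: p, q, r
Count = 3

3


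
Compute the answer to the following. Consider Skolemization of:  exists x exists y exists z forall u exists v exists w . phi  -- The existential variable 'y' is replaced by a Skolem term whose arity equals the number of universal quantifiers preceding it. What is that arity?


Quantifier prefix: exists x exists y exists z forall u exists v exists w
'y' is existentially quantified at position 2.
No universal quantifiers precede it.
Skolem function arity = 0 (a Skolem constant)

0


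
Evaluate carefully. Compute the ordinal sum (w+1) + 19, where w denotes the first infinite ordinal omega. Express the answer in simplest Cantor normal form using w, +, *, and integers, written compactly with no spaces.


Compute (w+1) + 19.
Ordinal + is associative but NOT commutative; for finite n>0, n + w = w but w + n stays w+n.
By associativity: (w+1) + 19 = w + (1+19) = w+20.
Result = w+20

w+20


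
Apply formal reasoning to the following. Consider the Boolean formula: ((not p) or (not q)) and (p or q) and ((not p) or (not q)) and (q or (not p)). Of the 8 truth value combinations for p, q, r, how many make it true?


Evaluate all 8 assignments for p, q, r:
p=0, q=0, r=0: 0
p=0, q=0, r=1: 0
p=0, q=1, r=0: 1
p=0, q=1, r=1: 1
p=1, q=0, r=0: 0
p=1, q=0, r=1: 0
p=1, q=1, r=0: 0
p=1, q=1, r=1: 0
Satisfying count = 2

2


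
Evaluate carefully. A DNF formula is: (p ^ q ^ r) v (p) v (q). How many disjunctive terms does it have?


A DNF formula is a disjunction of terms (conjunctions).
Terms are separated by v.
Counting the disjuncts: 3 terms.

3


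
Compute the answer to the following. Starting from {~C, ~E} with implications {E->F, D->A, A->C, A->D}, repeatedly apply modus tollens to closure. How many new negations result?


Initial negated facts: {~C, ~E}
Apply modus tollens to closure:
  ~C and A->C  =>  ~A
  ~A and D->A  =>  ~D
Final negated: {~A, ~C, ~D, ~E}
New negations: {~A, ~D}
Count = 2

2


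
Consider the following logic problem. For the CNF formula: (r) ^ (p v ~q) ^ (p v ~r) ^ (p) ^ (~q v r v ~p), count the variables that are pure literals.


Check each variable for pure literal status:
p: mixed (not pure)
q: pure negative
r: mixed (not pure)
Pure literal count = 1

1


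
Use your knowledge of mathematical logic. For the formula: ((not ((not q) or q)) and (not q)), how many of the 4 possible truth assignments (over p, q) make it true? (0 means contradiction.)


Check all 4 assignments:
p=0, q=0: 0
p=0, q=1: 0
p=1, q=0: 0
p=1, q=1: 0
Count of True = 0

0


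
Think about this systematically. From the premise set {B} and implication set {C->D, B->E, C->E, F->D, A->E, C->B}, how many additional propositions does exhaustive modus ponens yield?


Initial facts: {B}
Apply modus ponens to closure:
  B and B->E  =>  E
Final known: {B, E}
New propositions: {E}
Count = 1

1


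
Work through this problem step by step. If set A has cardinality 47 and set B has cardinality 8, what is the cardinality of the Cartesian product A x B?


The Cartesian product A x B contains all ordered pairs (a, b).
|A x B| = |A| * |B| = 47 * 8 = 376

376


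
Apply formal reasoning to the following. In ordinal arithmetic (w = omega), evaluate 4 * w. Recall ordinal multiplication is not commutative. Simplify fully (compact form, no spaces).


Compute 4 * w.
Ordinal * is associative and left-distributive over +, but NOT commutative; for finite n>1, n*w = w but w*n stays w*n.
For finite n>0, n * w = sup{n*k : k<w} = w. So 4 * w = w.
Result = w

w


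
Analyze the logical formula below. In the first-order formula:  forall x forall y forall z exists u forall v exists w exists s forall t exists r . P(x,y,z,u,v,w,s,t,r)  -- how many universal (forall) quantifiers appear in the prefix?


Quantifier prefix: forall x forall y forall z exists u forall v exists w exists s forall t exists r
Mark each quantifier type:
  U U U E U E E U E
Universal count = 5, Existential count = 4
Asked for universal (forall) quantifiers: 5

5


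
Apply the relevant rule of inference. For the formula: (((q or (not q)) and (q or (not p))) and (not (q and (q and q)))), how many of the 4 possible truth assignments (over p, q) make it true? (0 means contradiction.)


Check all 4 assignments:
p=0, q=0: 1
p=0, q=1: 0
p=1, q=0: 0
p=1, q=1: 0
Count of True = 1

1


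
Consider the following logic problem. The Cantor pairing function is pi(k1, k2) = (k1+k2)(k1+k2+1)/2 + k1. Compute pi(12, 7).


k1 + k2 = 19
(k1+k2)(k1+k2+1)/2 = 19 * 20 / 2 = 190
pi = 190 + 12 = 202

202


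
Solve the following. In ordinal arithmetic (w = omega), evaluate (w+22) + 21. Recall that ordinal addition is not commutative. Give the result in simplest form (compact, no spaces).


Compute (w+22) + 21.
Ordinal + is associative but NOT commutative; for finite n>0, n + w = w but w + n stays w+n.
By associativity: (w+22) + 21 = w + (22+21) = w+43.
Result = w+43

w+43


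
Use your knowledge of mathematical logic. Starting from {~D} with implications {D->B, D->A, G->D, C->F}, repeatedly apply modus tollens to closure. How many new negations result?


Initial negated facts: {~D}
Apply modus tollens to closure:
  ~D and G->D  =>  ~G
Final negated: {~D, ~G}
New negations: {~G}
Count = 1

1


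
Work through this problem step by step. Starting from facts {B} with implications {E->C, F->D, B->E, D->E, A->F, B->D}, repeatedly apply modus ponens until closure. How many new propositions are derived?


Initial facts: {B}
Apply modus ponens to closure:
  B and B->E  =>  E
  B and B->D  =>  D
  E and E->C  =>  C
Final known: {B, C, D, E}
New propositions: {C, D, E}
Count = 3

3


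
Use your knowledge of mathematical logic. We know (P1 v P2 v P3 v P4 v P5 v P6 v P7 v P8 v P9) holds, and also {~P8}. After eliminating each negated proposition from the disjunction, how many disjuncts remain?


Original disjuncts (9): P1, P2, P3, P4, P5, P6, P7, P8, P9
Negated (eliminate): ~P8
Remaining disjuncts: P1, P2, P3, P4, P5, P6, P7, P9
Count = 9 - 1 = 8

8


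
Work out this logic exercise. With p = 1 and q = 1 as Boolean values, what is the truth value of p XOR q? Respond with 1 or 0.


p = 1, q = 1
Operation: p XOR q
Evaluate: 1 XOR 1 = 0

0


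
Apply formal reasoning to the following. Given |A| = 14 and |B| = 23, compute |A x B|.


The Cartesian product A x B contains all ordered pairs (a, b).
|A x B| = |A| * |B| = 14 * 23 = 322

322


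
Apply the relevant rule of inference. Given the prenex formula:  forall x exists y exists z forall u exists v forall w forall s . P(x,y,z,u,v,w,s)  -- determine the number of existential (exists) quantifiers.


Quantifier prefix: forall x exists y exists z forall u exists v forall w forall s
Mark each quantifier type:
  U E E U E U U
Universal count = 4, Existential count = 3
Asked for existential (exists) quantifiers: 3

3


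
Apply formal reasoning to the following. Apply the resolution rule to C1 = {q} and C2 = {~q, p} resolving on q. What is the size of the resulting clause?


Remove q from C1 and ~q from C2.
C1 remainder: {}
C2 remainder: {p}
Union (resolvent): {p}
Resolvent has 1 literal(s).

1


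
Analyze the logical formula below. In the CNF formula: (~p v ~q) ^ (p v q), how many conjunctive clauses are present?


A CNF formula is a conjunction of clauses.
Clauses are separated by ^.
Counting the conjuncts: 2 clauses.

2


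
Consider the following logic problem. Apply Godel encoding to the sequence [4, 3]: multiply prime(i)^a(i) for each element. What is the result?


Encode each element as an exponent of the corresponding prime:
  2^4 = 16
  3^3 = 27
Product = 16 * 27 = 432

432


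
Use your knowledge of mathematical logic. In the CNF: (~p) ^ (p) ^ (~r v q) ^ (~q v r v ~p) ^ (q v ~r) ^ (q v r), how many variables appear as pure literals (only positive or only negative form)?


Check each variable for pure literal status:
p: mixed (not pure)
q: mixed (not pure)
r: mixed (not pure)
Pure literal count = 0

0


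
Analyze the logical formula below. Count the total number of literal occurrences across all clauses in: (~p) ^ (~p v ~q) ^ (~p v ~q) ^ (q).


Counting literals in each clause:
Clause 1: 1 literal(s)
Clause 2: 2 literal(s)
Clause 3: 2 literal(s)
Clause 4: 1 literal(s)
Total = 6

6


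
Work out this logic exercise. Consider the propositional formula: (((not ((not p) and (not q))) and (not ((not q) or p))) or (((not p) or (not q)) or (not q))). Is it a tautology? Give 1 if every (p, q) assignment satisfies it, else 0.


Check all 4 assignments:
p=0, q=0: 1
p=0, q=1: 1
p=1, q=0: 1
p=1, q=1: 0
Satisfying count = 3/4.
Tautology iff count = 4: no.

0


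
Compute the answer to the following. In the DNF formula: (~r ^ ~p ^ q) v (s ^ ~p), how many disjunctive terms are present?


A DNF formula is a disjunction of terms (conjunctions).
Terms are separated by v.
Counting the disjuncts: 2 terms.

2


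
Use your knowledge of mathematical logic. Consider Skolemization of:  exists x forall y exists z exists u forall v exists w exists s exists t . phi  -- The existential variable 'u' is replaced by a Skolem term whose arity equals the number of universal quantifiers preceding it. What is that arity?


Quantifier prefix: exists x forall y exists z exists u forall v exists w exists s exists t
'u' is existentially quantified at position 4.
Universal variables preceding it: y
Skolem function arity = 1

1


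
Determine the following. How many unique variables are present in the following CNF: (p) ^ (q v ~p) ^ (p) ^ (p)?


Identify each variable that appears in the formula.
Variables found: p, q
Count = 2

2


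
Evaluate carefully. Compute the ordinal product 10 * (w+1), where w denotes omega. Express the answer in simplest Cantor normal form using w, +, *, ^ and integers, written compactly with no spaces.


Compute 10 * (w+1).
Ordinal * is associative and left-distributive over +, but NOT commutative; for finite n>1, n*w = w but w*n stays w*n.
By left-distributivity: 10 * (w+1) = 10*w + 10*1 = w + 10 = w+10.
Result = w+10

w+10


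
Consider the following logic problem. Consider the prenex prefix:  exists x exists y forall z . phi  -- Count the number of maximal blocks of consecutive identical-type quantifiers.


Quantifier-type sequence: E E A  (A=forall, E=exists)
Group into maximal same-type runs:
  Ex2 | Ax1
Number of blocks = 2

2


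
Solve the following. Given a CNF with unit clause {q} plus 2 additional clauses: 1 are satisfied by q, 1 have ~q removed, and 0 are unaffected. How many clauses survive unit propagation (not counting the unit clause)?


Satisfied (removed): 1
Shortened (remain): 1
Unchanged (remain): 0
Remaining = 1 + 0 = 1

1


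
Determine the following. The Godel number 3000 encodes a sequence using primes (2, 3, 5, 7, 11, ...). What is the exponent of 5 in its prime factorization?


Factorize 3000 by dividing by 5 repeatedly.
Division steps: 5 divides 3000 exactly 3 time(s).
Exponent of 5 = 3

3


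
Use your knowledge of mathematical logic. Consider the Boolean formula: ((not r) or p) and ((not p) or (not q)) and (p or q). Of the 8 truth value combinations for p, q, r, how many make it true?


Evaluate all 8 assignments for p, q, r:
p=0, q=0, r=0: 0
p=0, q=0, r=1: 0
p=0, q=1, r=0: 1
p=0, q=1, r=1: 0
p=1, q=0, r=0: 1
p=1, q=0, r=1: 1
p=1, q=1, r=0: 0
p=1, q=1, r=1: 0
Satisfying count = 3

3


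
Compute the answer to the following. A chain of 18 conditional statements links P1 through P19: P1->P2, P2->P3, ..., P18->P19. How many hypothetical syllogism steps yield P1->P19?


With 18 implications in a chain connecting 19 propositions:
P1->P2, P2->P3, ..., P18->P19
Steps needed = (number of implications) - 1 = 18 - 1 = 17

17


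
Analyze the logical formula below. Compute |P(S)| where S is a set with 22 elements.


The power set of a set with n elements has 2^n elements.
|P(S)| = 2^22 = 4194304

4194304


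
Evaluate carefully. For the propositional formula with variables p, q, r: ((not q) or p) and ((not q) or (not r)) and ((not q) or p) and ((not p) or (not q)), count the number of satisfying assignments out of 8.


Evaluate all 8 assignments for p, q, r:
p=0, q=0, r=0: 1
p=0, q=0, r=1: 1
p=0, q=1, r=0: 0
p=0, q=1, r=1: 0
p=1, q=0, r=0: 1
p=1, q=0, r=1: 1
p=1, q=1, r=0: 0
p=1, q=1, r=1: 0
Satisfying count = 4

4


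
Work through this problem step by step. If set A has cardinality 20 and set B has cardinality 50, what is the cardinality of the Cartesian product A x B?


The Cartesian product A x B contains all ordered pairs (a, b).
|A x B| = |A| * |B| = 20 * 50 = 1000

1000


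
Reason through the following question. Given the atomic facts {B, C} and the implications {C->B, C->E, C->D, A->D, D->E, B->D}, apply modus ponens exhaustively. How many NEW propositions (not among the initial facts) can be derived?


Initial facts: {B, C}
Apply modus ponens to closure:
  C and C->E  =>  E
  C and C->D  =>  D
Final known: {B, C, D, E}
New propositions: {D, E}
Count = 2

2


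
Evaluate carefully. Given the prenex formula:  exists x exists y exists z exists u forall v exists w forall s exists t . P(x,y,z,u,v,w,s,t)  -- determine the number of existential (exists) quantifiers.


Quantifier prefix: exists x exists y exists z exists u forall v exists w forall s exists t
Mark each quantifier type:
  E E E E U E U E
Universal count = 2, Existential count = 6
Asked for existential (exists) quantifiers: 6

6


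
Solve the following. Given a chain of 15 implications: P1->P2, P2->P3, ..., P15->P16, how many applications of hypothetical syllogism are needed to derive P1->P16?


With 15 implications in a chain connecting 16 propositions:
P1->P2, P2->P3, ..., P15->P16
Steps needed = (number of implications) - 1 = 15 - 1 = 14

14


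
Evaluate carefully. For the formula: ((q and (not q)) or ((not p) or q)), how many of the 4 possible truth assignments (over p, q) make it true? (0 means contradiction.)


Check all 4 assignments:
p=0, q=0: 1
p=0, q=1: 1
p=1, q=0: 0
p=1, q=1: 1
Count of True = 3

3


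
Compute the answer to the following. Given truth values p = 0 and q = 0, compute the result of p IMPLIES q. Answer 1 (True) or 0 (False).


p = 0, q = 0
Operation: p IMPLIES q
Evaluate: 0 IMPLIES 0 = 1

1


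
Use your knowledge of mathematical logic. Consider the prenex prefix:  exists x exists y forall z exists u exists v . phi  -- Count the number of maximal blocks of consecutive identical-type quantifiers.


Quantifier-type sequence: E E A E E  (A=forall, E=exists)
Group into maximal same-type runs:
  Ex2 | Ax1 | Ex2
Number of blocks = 3

3


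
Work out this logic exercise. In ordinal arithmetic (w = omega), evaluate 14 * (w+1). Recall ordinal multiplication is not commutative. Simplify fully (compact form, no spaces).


Compute 14 * (w+1).
Ordinal * is associative and left-distributive over +, but NOT commutative; for finite n>1, n*w = w but w*n stays w*n.
By left-distributivity: 14 * (w+1) = 14*w + 14*1 = w + 14 = w+14.
Result = w+14

w+14


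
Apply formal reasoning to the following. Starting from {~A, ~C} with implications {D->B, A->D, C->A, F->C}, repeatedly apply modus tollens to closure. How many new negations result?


Initial negated facts: {~A, ~C}
Apply modus tollens to closure:
  ~C and F->C  =>  ~F
Final negated: {~A, ~C, ~F}
New negations: {~F}
Count = 1

1


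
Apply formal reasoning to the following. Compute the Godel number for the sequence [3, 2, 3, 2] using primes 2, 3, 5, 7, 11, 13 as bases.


Encode each element as an exponent of the corresponding prime:
  2^3 = 8
  3^2 = 9
  5^3 = 125
  7^2 = 49
Product = 8 * 9 * 125 * 49 = 441000

441000


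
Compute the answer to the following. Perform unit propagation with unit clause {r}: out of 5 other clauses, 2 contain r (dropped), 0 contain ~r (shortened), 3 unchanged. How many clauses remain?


Satisfied (removed): 2
Shortened (remain): 0
Unchanged (remain): 3
Remaining = 0 + 3 = 3

3


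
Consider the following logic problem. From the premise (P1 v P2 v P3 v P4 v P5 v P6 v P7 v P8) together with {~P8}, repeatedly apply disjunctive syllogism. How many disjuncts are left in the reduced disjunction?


Original disjuncts (8): P1, P2, P3, P4, P5, P6, P7, P8
Negated (eliminate): ~P8
Remaining disjuncts: P1, P2, P3, P4, P5, P6, P7
Count = 8 - 1 = 7

7


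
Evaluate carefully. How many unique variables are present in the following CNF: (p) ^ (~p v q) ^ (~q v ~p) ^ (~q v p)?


Identify each variable that appears in the formula.
Variables found: p, q
Count = 2

2
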